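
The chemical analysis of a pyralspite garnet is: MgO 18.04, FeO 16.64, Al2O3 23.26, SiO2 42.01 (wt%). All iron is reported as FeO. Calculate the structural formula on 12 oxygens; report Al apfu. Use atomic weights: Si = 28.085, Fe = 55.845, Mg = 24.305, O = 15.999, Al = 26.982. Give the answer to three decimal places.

MgO: 18.04/40.304 = 0.44760 mol → 0.44760 mol Mg, 0.44760 mol O.
FeO: 16.64/71.844 = 0.23161 mol → 0.23161 mol Fe, 0.23161 mol O.
Al2O3: 23.26/101.961 = 0.22813 mol → 0.45626 mol Al, 0.68439 mol O.
SiO2: 42.01/60.083 = 0.69920 mol → 0.69920 mol Si, 1.39840 mol O.
Total oxygen = 2.76200 mol. Normalization factor = 12/2.76200 = 4.34468.
Al per 12 O = 0.45626 × 4.34468 = 1.982.

1.982 Al apfu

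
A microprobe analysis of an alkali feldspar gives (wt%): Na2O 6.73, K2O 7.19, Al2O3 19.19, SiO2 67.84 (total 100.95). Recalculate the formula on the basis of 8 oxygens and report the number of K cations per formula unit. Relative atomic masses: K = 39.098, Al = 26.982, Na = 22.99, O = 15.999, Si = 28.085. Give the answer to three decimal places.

0.406 K apfu

Na2O (M=61.979): mol = 0.10859; Na = 0.21718, O = 0.10859.
K2O (M=94.195): mol = 0.07633; K = 0.15266, O = 0.07633.
Al2O3 (M=101.961): mol = 0.18821; Al = 0.37642, O = 0.56463.
SiO2 (M=60.083): mol = 1.12910; Si = 1.12910, O = 2.25820.
ΣO = 3.00775; factor = 8/ΣO = 2.65980.
K apfu = 0.15266 × 2.65980 = 0.406.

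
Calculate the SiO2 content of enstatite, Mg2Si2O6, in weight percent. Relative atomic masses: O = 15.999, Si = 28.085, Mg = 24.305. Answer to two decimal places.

M(Mg2Si2O6) = 200.774 g/mol; M(SiO2) = 60.083 g/mol.
Moles SiO2 per formula unit = 2 Si ÷ 1 = 2.0000.
SiO2 fraction = (2.0000 × 60.083) / 200.774 = 120.166/200.774 = 0.5985.

59.85 wt%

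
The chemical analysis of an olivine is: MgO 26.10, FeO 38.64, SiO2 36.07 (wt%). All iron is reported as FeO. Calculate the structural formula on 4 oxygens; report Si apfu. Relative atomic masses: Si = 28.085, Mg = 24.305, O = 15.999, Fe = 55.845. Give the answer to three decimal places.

MgO: 26.10/40.304 = 0.64758 mol → 0.64758 mol Mg, 0.64758 mol O.
FeO: 38.64/71.844 = 0.53783 mol → 0.53783 mol Fe, 0.53783 mol O.
SiO2: 36.07/60.083 = 0.60034 mol → 0.60034 mol Si, 1.20068 mol O.
Total oxygen = 2.38609 mol. Normalization factor = 4/2.38609 = 1.67638.
Si per 4 O = 0.60034 × 1.67638 = 1.006.

1.006 Si apfu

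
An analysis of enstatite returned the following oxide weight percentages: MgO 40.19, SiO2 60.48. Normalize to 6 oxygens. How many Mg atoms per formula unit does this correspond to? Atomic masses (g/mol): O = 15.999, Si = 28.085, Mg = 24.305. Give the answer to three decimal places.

40.19 wt% MgO ÷ 40.304 g/mol = 0.99717 mol, giving 0.99717 Mg and 0.99717 O.
60.48 wt% SiO2 ÷ 60.083 g/mol = 1.00661 mol, giving 1.00661 Si and 2.01322 O.
Oxygen sums to 3.01039; scaling by 6/3.01039 = 1.99310 puts the formula on 6 O.
Mg: 0.99717 × 1.99310 = 1.987 atoms per formula unit.

1.987 Mg apfu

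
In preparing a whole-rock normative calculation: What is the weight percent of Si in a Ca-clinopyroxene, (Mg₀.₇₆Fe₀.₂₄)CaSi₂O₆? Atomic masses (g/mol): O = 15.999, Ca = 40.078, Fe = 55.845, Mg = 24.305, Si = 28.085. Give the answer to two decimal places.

25.06 mass %

Molar mass of (Mg₀.₇₆Fe₀.₂₄)CaSi₂O₆: 0.76·24.305 + 0.24·55.845 + 1·40.078 + 2·28.085 + 6·15.999 = 224.117 g/mol.
Mass of Si per formula unit: 2 × 28.085 = 56.170 g.
Weight fraction Si = 56.170 / 224.117 = 0.2506.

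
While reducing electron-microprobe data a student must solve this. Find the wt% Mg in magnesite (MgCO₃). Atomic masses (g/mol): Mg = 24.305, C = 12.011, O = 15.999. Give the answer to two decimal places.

M(MgCO₃) = 84.313 g/mol.
Mg contributes 1 × 24.305 = 24.305 g per mole.
24.305/84.313 = 0.2883 → 28.83%.

28.83 wt%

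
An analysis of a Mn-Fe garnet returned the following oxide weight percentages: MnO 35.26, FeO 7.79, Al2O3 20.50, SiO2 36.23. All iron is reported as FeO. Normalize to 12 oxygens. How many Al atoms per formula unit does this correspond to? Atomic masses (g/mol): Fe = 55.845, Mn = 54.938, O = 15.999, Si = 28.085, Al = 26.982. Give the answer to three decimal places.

1.998 Al apfu

35.26 wt% MnO ÷ 70.937 g/mol = 0.49706 mol, giving 0.49706 Mn and 0.49706 O.
7.79 wt% FeO ÷ 71.844 g/mol = 0.10843 mol, giving 0.10843 Fe and 0.10843 O.
20.50 wt% Al2O3 ÷ 101.961 g/mol = 0.20106 mol, giving 0.40212 Al and 0.60318 O.
36.23 wt% SiO2 ÷ 60.083 g/mol = 0.60300 mol, giving 0.60300 Si and 1.20600 O.
Oxygen sums to 2.41467; scaling by 12/2.41467 = 4.96962 puts the formula on 12 O.
Al: 0.40212 × 4.96962 = 1.998 atoms per formula unit.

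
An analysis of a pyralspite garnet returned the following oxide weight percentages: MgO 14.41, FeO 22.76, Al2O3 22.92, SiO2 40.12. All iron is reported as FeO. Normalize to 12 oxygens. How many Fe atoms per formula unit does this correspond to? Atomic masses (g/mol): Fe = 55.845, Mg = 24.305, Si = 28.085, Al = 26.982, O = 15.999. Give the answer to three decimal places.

MgO: 14.41/40.304 = 0.35753 mol → 0.35753 mol Mg, 0.35753 mol O.
FeO: 22.76/71.844 = 0.31680 mol → 0.31680 mol Fe, 0.31680 mol O.
Al2O3: 22.92/101.961 = 0.22479 mol → 0.44958 mol Al, 0.67437 mol O.
SiO2: 40.12/60.083 = 0.66774 mol → 0.66774 mol Si, 1.33548 mol O.
Total oxygen = 2.68418 mol. Normalization factor = 12/2.68418 = 4.47064.
Fe per 12 O = 0.31680 × 4.47064 = 1.416.

1.416 Fe apfu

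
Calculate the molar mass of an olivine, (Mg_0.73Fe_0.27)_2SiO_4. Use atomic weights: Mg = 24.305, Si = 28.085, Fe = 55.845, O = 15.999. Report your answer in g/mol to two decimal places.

157.72 g/mol

The formula mass is the sum 1.46×24.305 + 0.54×55.845 + 1×28.085 + 4×15.999.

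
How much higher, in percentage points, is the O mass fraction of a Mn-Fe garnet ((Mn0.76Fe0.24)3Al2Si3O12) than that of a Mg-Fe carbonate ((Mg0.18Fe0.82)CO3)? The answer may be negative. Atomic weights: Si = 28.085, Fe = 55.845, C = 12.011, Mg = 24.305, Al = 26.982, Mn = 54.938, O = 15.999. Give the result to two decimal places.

-4.83 percentage points

M((Mn0.76Fe0.24)3Al2Si3O12) = 495.674 g/mol, so wt% O = 191.988/495.674 × 100 = 38.73%.
M((Mg0.18Fe0.82)CO3) = 110.176 g/mol, so wt% O = 47.997/110.176 × 100 = 43.56%.
38.73 − 43.56 = -4.83 pp.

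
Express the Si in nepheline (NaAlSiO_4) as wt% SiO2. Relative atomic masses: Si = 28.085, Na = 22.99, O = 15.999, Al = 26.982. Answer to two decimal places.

Formula mass = 142.053 g/mol.
1 Si → 1.0000 mol SiO2 per formula unit; M(SiO2) = 60.083, so SiO2 mass = 60.083 g.
60.083/142.053 × 100 = 42.30 wt%.

42.30 wt%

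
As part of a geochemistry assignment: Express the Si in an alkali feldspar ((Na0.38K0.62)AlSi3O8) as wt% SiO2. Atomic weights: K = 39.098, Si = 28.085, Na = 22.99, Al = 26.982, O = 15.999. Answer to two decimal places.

66.22 wt%

Formula mass = 272.206 g/mol.
3 Si → 3.0000 mol SiO2 per formula unit; M(SiO2) = 60.083, so SiO2 mass = 180.249 g.
180.249/272.206 × 100 = 66.22 wt%.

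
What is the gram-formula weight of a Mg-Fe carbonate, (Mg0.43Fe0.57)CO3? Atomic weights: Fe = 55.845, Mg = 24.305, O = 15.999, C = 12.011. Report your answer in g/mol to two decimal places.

M = 0.43(24.305) + 0.57(55.845) + 1(12.011) + 3(15.999)

102.29 g/mol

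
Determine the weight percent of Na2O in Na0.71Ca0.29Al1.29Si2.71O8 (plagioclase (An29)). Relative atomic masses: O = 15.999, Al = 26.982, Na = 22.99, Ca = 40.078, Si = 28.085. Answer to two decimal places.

8.25 wt%

Formula mass = 266.855 g/mol.
0.71 Na → 0.3550 mol Na2O per formula unit; M(Na2O) = 61.979, so Na2O mass = 22.003 g.
22.003/266.855 × 100 = 8.25 wt%.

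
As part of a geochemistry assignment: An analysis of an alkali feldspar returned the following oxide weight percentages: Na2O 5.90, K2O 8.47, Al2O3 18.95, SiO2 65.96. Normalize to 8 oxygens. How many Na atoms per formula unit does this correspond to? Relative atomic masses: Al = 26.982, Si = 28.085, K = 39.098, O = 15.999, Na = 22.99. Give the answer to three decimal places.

0.518 Na apfu

Na2O: 5.90/61.979 = 0.09519 mol → 0.19038 mol Na, 0.09519 mol O.
K2O: 8.47/94.195 = 0.08992 mol → 0.17984 mol K, 0.08992 mol O.
Al2O3: 18.95/101.961 = 0.18586 mol → 0.37172 mol Al, 0.55758 mol O.
SiO2: 65.96/60.083 = 1.09781 mol → 1.09781 mol Si, 2.19562 mol O.
Total oxygen = 2.93831 mol. Normalization factor = 8/2.93831 = 2.72265.
Na per 8 O = 0.19038 × 2.72265 = 0.518.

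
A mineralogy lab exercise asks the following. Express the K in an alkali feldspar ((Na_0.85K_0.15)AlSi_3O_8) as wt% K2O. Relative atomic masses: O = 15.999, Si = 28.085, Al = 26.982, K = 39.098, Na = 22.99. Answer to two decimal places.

2.67 wt%

Molar mass of (Na_0.85K_0.15)AlSi_3O_8 = 0.85×22.99 + 0.15×39.098 + 1×26.982 + 3×28.085 + 8×15.999 = 264.635 g/mol.
Each formula unit contains 0.15 K, equivalent to 0.15/2 = 0.0750 mol K2O.
M(K2O) = 2×39.098 + 1×15.999 = 94.195 g/mol.
Mass of K2O per formula unit = 0.0750 × 94.195 = 7.065 g.
K2O wt% = 7.065 / 264.635 × 100 = 2.67%.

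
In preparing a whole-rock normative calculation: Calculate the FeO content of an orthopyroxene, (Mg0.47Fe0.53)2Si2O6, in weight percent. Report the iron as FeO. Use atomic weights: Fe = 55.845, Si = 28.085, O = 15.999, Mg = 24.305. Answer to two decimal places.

Molar mass of (Mg0.47Fe0.53)2Si2O6 = 0.94*24.305 + 1.06*55.845 + 2*28.085 + 6*15.999 = 234.206 g/mol.
Each formula unit contains 1.06 Fe, equivalent to 1.06/1 = 1.0600 mol FeO.
M(FeO) = 1×55.845 + 1×15.999 = 71.844 g/mol.
Mass of FeO per formula unit = 1.0600 × 71.844 = 76.155 g.
FeO wt% = 76.155 / 234.206 × 100 = 32.52%.

32.52 wt%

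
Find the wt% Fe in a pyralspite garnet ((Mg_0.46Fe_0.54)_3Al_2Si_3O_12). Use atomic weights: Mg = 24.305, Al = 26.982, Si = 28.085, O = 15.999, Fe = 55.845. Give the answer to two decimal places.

Molar mass of (Mg_0.46Fe_0.54)_3Al_2Si_3O_12: 1.38×24.305 + 1.62×55.845 + 2×26.982 + 3×28.085 + 12×15.999 = 454.217 g/mol.
Mass of Fe per formula unit: 1.62 × 55.845 = 90.469 g.
Weight fraction Fe = 90.469 / 454.217 = 0.1992.

19.92 weight percent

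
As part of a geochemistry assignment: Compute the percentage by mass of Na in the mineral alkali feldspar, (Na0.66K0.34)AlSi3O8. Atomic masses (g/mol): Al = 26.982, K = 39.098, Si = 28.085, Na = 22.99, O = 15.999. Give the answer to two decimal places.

5.67 wt%

M((Na0.66K0.34)AlSi3O8) = 267.696 g/mol.
Na contributes 0.66 × 22.99 = 15.173 g per mole.
15.173/267.696 = 0.0567 → 5.67%.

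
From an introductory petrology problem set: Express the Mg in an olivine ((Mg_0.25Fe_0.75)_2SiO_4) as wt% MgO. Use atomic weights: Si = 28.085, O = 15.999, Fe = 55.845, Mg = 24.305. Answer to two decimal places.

Molar mass of (Mg_0.25Fe_0.75)_2SiO_4 = 0.50×24.305 + 1.50×55.845 + 1×28.085 + 4×15.999 = 188.001 g/mol.
Each formula unit contains 0.50 Mg, equivalent to 0.50/1 = 0.5000 mol MgO.
M(MgO) = 1×24.305 + 1×15.999 = 40.304 g/mol.
Mass of MgO per formula unit = 0.5000 × 40.304 = 20.152 g.
MgO wt% = 20.152 / 188.001 × 100 = 10.72%.

10.72 wt%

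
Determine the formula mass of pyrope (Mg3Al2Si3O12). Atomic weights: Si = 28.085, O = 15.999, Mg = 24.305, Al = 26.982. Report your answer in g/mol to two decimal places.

The formula mass is the sum 3·24.305 + 2·26.982 + 3·28.085 + 12·15.999.

403.12 g/mol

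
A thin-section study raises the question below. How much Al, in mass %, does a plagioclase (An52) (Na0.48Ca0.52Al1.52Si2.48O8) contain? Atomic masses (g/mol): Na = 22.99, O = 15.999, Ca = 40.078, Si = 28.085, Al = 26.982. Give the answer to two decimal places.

M(Na0.48Ca0.52Al1.52Si2.48O8) = 270.531 g/mol.
Al contributes 1.52 × 26.982 = 41.013 g per mole.
41.013/270.531 = 0.1516 → 15.16%.

15.16 mass %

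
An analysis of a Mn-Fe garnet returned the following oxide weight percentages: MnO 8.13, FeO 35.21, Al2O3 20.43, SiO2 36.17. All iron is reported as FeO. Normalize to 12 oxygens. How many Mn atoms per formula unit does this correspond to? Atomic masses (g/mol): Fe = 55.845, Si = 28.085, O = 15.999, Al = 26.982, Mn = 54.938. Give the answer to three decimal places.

0.571 Mn apfu

MnO (M=70.937): mol = 0.11461; Mn = 0.11461, O = 0.11461.
FeO (M=71.844): mol = 0.49009; Fe = 0.49009, O = 0.49009.
Al2O3 (M=101.961): mol = 0.20037; Al = 0.40074, O = 0.60111.
SiO2 (M=60.083): mol = 0.60200; Si = 0.60200, O = 1.20400.
ΣO = 2.40981; factor = 12/ΣO = 4.97965.
Mn apfu = 0.11461 × 4.97965 = 0.571.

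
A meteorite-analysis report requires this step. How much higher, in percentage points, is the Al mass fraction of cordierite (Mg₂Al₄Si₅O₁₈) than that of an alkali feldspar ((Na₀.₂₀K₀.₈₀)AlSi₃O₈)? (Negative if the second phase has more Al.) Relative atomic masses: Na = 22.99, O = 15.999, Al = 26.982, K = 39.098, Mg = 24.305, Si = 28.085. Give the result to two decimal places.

8.64 percentage points

Al in Mg₂Al₄Si₅O₁₈: molar mass 584.945 g/mol; 4×26.982 = 107.928 g → 18.45 wt%.
Al in (Na₀.₂₀K₀.₈₀)AlSi₃O₈: molar mass 275.105 g/mol; 1×26.982 = 26.982 g → 9.81 wt%.
Difference = 18.45 − 9.81 = 8.64 percentage points.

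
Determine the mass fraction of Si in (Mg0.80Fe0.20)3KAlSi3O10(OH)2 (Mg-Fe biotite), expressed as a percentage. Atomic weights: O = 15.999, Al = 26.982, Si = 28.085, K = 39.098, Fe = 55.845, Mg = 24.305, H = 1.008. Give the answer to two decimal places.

M((Mg0.80Fe0.20)3KAlSi3O10(OH)2) = 436.178 g/mol.
Si contributes 3 × 28.085 = 84.255 g per mole.
84.255/436.178 = 0.1932 → 19.32%.

19.32 mass %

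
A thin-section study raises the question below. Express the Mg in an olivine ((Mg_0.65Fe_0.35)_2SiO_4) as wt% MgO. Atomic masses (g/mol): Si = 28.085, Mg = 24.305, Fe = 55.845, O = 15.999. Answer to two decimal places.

Molar mass of (Mg_0.65Fe_0.35)_2SiO_4 = 1.30×24.305 + 0.70×55.845 + 1×28.085 + 4×15.999 = 162.769 g/mol.
Each formula unit contains 1.30 Mg, equivalent to 1.30/1 = 1.3000 mol MgO.
M(MgO) = 1×24.305 + 1×15.999 = 40.304 g/mol.
Mass of MgO per formula unit = 1.3000 × 40.304 = 52.395 g.
MgO wt% = 52.395 / 162.769 × 100 = 32.19%.

32.19 wt%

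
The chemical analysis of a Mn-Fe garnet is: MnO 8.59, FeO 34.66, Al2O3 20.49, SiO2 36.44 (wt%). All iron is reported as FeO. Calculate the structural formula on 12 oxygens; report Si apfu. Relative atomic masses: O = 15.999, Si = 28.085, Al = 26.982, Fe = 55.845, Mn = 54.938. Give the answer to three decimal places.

MnO: 8.59/70.937 = 0.12109 mol → 0.12109 mol Mn, 0.12109 mol O.
FeO: 34.66/71.844 = 0.48243 mol → 0.48243 mol Fe, 0.48243 mol O.
Al2O3: 20.49/101.961 = 0.20096 mol → 0.40192 mol Al, 0.60288 mol O.
SiO2: 36.44/60.083 = 0.60649 mol → 0.60649 mol Si, 1.21298 mol O.
Total oxygen = 2.41938 mol. Normalization factor = 12/2.41938 = 4.95995.
Si per 12 O = 0.60649 × 4.95995 = 3.008.

3.008 Si apfu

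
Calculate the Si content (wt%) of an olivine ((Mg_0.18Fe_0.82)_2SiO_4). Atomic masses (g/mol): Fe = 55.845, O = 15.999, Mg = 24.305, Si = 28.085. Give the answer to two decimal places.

M((Mg_0.18Fe_0.82)_2SiO_4) = 192.417 g/mol.
Si contributes 1 × 28.085 = 28.085 g per mole.
28.085/192.417 = 0.1460 → 14.60%.

14.60 wt%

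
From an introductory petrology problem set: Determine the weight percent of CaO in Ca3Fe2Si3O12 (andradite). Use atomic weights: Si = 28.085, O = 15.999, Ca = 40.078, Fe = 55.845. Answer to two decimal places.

M(Ca3Fe2Si3O12) = 508.167 g/mol; M(CaO) = 56.077 g/mol.
Moles CaO per formula unit = 3 Ca ÷ 1 = 3.0000.
CaO fraction = (3.0000 × 56.077) / 508.167 = 168.231/508.167 = 0.3311.

33.11 wt%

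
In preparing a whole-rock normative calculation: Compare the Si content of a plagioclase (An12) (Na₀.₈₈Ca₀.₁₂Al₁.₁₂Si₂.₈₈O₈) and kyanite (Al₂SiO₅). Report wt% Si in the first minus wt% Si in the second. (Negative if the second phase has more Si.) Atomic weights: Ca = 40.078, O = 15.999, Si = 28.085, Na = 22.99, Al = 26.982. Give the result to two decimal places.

Si in Na₀.₈₈Ca₀.₁₂Al₁.₁₂Si₂.₈₈O₈: molar mass 264.137 g/mol; 2.88×28.085 = 80.885 g → 30.62 wt%.
Si in Al₂SiO₅: molar mass 162.044 g/mol; 1×28.085 = 28.085 g → 17.33 wt%.
Difference = 30.62 − 17.33 = 13.29 percentage points.

13.29 percentage points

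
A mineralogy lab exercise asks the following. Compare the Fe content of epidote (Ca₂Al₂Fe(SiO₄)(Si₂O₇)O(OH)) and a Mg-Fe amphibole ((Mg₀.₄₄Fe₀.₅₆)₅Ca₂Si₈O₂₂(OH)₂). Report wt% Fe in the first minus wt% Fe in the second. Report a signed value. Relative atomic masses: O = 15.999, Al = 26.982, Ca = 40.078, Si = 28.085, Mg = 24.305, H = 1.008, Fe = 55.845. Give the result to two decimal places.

M(Ca₂Al₂Fe(SiO₄)(Si₂O₇)O(OH)) = 483.215 g/mol, so wt% Fe = 55.845/483.215 × 100 = 11.56%.
M((Mg₀.₄₄Fe₀.₅₆)₅Ca₂Si₈O₂₂(OH)₂) = 900.665 g/mol, so wt% Fe = 156.366/900.665 × 100 = 17.36%.
11.56 − 17.36 = -5.80 pp.

-5.80 percentage points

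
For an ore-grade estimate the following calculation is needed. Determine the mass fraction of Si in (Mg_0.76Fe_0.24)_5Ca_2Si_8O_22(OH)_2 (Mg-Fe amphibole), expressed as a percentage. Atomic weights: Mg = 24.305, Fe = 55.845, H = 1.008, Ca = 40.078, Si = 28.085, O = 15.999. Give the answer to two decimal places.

26.43 wt%

Molar mass of (Mg_0.76Fe_0.24)_5Ca_2Si_8O_22(OH)_2: 3.80*24.305 + 1.20*55.845 + 2*40.078 + 8*28.085 + 24*15.999 + 2*1.008 = 850.201 g/mol.
Mass of Si per formula unit: 8 × 28.085 = 224.680 g.
Weight fraction Si = 224.680 / 850.201 = 0.2643.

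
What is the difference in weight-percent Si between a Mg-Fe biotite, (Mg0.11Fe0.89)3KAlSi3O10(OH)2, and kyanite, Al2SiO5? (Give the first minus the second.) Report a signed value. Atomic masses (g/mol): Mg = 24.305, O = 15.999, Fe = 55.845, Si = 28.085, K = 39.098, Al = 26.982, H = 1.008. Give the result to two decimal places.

-0.53 percentage points

First mineral: 84.255 g Si in 501.466 g formula = 16.80 wt% Si.
Second mineral: 28.085 g Si in 162.044 g formula = 17.33 wt% Si.
16.80% − 17.33% gives a difference of -0.53 percentage points.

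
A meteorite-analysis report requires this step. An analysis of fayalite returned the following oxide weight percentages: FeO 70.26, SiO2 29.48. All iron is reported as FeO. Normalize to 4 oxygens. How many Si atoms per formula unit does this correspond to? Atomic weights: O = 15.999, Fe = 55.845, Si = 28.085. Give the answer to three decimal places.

70.26 wt% FeO ÷ 71.844 g/mol = 0.97795 mol, giving 0.97795 Fe and 0.97795 O.
29.48 wt% SiO2 ÷ 60.083 g/mol = 0.49065 mol, giving 0.49065 Si and 0.98130 O.
Oxygen sums to 1.95925; scaling by 4/1.95925 = 2.04160 puts the formula on 4 O.
Si: 0.49065 × 2.04160 = 1.002 atoms per formula unit.

1.002 Si apfu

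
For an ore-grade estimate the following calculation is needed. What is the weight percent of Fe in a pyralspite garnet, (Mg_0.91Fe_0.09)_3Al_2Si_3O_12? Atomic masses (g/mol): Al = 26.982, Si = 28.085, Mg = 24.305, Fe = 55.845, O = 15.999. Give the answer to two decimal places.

3.66 mass %

M((Mg_0.91Fe_0.09)_3Al_2Si_3O_12) = 411.638 g/mol.
Fe contributes 0.27 × 55.845 = 15.078 g per mole.
15.078/411.638 = 0.0366 → 3.66%.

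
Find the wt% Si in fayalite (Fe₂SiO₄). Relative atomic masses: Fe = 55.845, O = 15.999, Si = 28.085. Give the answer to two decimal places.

13.78 mass %

M(Fe₂SiO₄) = 203.771 g/mol.
Si contributes 1 × 28.085 = 28.085 g per mole.
28.085/203.771 = 0.1378 → 13.78%.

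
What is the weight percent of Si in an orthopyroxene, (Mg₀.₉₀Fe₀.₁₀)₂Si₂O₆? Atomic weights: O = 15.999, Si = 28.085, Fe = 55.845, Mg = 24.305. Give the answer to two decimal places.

27.12 weight percent

Formula mass = 1.80·24.305 + 0.20·55.845 + 2·28.085 + 6·15.999 = 207.082 g/mol, of which 56.170 g is Si.
So Si makes up 56.170/207.082 = 0.2712 of the mass, i.e. 27.12%.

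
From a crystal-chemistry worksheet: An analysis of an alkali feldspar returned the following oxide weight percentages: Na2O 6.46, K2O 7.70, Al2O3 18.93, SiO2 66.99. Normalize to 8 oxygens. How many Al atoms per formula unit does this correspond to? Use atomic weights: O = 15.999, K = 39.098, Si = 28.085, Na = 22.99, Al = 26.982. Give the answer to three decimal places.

0.999 Al apfu

6.46 wt% Na2O ÷ 61.979 g/mol = 0.10423 mol, giving 0.20846 Na and 0.10423 O.
7.70 wt% K2O ÷ 94.195 g/mol = 0.08175 mol, giving 0.16350 K and 0.08175 O.
18.93 wt% Al2O3 ÷ 101.961 g/mol = 0.18566 mol, giving 0.37132 Al and 0.55698 O.
66.99 wt% SiO2 ÷ 60.083 g/mol = 1.11496 mol, giving 1.11496 Si and 2.22992 O.
Oxygen sums to 2.97288; scaling by 8/2.97288 = 2.69099 puts the formula on 8 O.
Al: 0.37132 × 2.69099 = 0.999 atoms per formula unit.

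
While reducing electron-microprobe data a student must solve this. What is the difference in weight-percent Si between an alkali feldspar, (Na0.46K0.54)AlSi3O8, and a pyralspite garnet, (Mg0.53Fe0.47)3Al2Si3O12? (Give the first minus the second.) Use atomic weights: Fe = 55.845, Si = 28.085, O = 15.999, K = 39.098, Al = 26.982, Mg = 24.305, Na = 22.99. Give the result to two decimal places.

M((Na0.46K0.54)AlSi3O8) = 270.917 g/mol, so wt% Si = 84.255/270.917 × 100 = 31.10%.
M((Mg0.53Fe0.47)3Al2Si3O12) = 447.593 g/mol, so wt% Si = 84.255/447.593 × 100 = 18.82%.
31.10 − 18.82 = 12.28 pp.

12.28 percentage points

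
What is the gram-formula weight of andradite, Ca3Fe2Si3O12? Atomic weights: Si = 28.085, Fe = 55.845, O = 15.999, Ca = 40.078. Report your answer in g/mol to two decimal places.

Ca: 3 × 40.078 = 120.2340
Fe: 2 × 55.845 = 111.6900
Si: 3 × 28.085 = 84.2550
O: 12 × 15.999 = 191.9880
Summing the contributions gives the formula mass.

508.17 g/mol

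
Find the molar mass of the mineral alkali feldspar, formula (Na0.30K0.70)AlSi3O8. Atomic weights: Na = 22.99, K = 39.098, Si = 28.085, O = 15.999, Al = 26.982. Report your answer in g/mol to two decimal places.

273.49 g/mol

Na: 0.30 × 22.99 = 6.8970
K: 0.70 × 39.098 = 27.3686
Al: 1 × 26.982 = 26.9820
Si: 3 × 28.085 = 84.2550
O: 8 × 15.999 = 127.9920
Summing the contributions gives the formula mass.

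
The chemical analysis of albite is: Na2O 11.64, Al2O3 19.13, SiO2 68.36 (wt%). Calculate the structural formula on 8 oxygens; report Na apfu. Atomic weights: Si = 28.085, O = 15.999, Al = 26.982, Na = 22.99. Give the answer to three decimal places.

0.993 Na apfu

Na2O: 11.64/61.979 = 0.18781 mol → 0.37562 mol Na, 0.18781 mol O.
Al2O3: 19.13/101.961 = 0.18762 mol → 0.37524 mol Al, 0.56286 mol O.
SiO2: 68.36/60.083 = 1.13776 mol → 1.13776 mol Si, 2.27552 mol O.
Total oxygen = 3.02619 mol. Normalization factor = 8/3.02619 = 2.64359.
Na per 8 O = 0.37562 × 2.64359 = 0.993.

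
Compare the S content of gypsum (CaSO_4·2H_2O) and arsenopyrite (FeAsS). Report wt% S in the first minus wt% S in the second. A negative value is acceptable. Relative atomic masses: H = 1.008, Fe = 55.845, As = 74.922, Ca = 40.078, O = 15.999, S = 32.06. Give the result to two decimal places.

-1.07 percentage points

S in CaSO_4·2H_2O: molar mass 172.164 g/mol; 1×32.06 = 32.060 g → 18.62 wt%.
S in FeAsS: molar mass 162.827 g/mol; 1×32.06 = 32.060 g → 19.69 wt%.
Difference = 18.62 − 19.69 = -1.07 percentage points.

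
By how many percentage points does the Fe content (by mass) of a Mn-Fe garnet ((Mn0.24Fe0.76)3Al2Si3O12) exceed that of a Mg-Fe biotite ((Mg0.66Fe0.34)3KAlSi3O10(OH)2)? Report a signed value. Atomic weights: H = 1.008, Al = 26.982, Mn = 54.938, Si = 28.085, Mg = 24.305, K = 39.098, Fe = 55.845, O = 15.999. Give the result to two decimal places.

12.94 percentage points

Fe in (Mn0.24Fe0.76)3Al2Si3O12: molar mass 497.089 g/mol; 2.28×55.845 = 127.327 g → 25.61 wt%.
Fe in (Mg0.66Fe0.34)3KAlSi3O10(OH)2: molar mass 449.425 g/mol; 1.02×55.845 = 56.962 g → 12.67 wt%.
Difference = 25.61 − 12.67 = 12.94 percentage points.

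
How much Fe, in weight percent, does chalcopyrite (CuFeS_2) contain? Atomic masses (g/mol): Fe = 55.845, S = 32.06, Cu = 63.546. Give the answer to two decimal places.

Molar mass of CuFeS_2: 1*63.546 + 1*55.845 + 2*32.06 = 183.511 g/mol.
Mass of Fe per formula unit: 1 × 55.845 = 55.845 g.
Weight fraction Fe = 55.845 / 183.511 = 0.3043.

30.43 weight percent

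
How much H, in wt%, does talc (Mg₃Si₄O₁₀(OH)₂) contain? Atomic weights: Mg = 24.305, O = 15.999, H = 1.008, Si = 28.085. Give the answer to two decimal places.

Formula mass = 3×24.305 + 4×28.085 + 12×15.999 + 2×1.008 = 379.259 g/mol, of which 2.016 g is H.
So H makes up 2.016/379.259 = 0.0053 of the mass, i.e. 0.53%.

0.53 wt%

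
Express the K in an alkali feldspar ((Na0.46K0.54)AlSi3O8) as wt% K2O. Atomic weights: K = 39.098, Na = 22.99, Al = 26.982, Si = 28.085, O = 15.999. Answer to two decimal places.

M((Na0.46K0.54)AlSi3O8) = 270.917 g/mol; M(K2O) = 94.195 g/mol.
Moles K2O per formula unit = 0.54 K ÷ 2 = 0.2700.
K2O fraction = (0.2700 × 94.195) / 270.917 = 25.433/270.917 = 0.0939.

9.39 wt%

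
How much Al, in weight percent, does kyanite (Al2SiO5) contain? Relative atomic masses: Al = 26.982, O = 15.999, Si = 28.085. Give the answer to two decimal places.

33.30 weight percent

Formula mass = 2·26.982 + 1·28.085 + 5·15.999 = 162.044 g/mol, of which 53.964 g is Al.
So Al makes up 53.964/162.044 = 0.3330 of the mass, i.e. 33.30%.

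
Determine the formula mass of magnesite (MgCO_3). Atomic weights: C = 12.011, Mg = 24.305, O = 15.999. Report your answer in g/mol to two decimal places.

84.31 g/mol

M = 1·24.305 + 1·12.011 + 3·15.999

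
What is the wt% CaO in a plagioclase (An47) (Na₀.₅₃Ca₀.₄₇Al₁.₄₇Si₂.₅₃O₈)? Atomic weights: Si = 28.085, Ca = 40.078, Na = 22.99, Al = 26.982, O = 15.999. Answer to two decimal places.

M(Na₀.₅₃Ca₀.₄₇Al₁.₄₇Si₂.₅₃O₈) = 269.732 g/mol; M(CaO) = 56.077 g/mol.
Moles CaO per formula unit = 0.47 Ca ÷ 1 = 0.4700.
CaO fraction = (0.4700 × 56.077) / 269.732 = 26.356/269.732 = 0.0977.

9.77 wt%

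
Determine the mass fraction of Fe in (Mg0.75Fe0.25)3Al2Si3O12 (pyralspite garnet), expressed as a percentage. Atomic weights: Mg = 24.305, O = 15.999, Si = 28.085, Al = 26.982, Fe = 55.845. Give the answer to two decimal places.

Molar mass of (Mg0.75Fe0.25)3Al2Si3O12: 2.25×24.305 + 0.75×55.845 + 2×26.982 + 3×28.085 + 12×15.999 = 426.777 g/mol.
Mass of Fe per formula unit: 0.75 × 55.845 = 41.884 g.
Weight fraction Fe = 41.884 / 426.777 = 0.0981.

9.81 mass %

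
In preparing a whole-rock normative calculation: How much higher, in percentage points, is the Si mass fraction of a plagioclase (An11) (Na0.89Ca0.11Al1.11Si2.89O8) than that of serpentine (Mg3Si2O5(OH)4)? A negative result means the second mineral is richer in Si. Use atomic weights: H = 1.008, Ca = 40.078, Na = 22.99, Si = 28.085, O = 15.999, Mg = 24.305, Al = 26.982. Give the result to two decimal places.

10.48 percentage points

Si in Na0.89Ca0.11Al1.11Si2.89O8: molar mass 263.977 g/mol; 2.89×28.085 = 81.166 g → 30.75 wt%.
Si in Mg3Si2O5(OH)4: molar mass 277.108 g/mol; 2×28.085 = 56.170 g → 20.27 wt%.
Difference = 30.75 − 20.27 = 10.48 percentage points.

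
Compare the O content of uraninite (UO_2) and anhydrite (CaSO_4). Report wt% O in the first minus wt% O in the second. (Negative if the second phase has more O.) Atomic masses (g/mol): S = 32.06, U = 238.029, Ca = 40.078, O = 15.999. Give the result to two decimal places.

First mineral: 31.998 g O in 270.027 g formula = 11.85 wt% O.
Second mineral: 63.996 g O in 136.134 g formula = 47.01 wt% O.
11.85% − 47.01% gives a difference of -35.16 percentage points.

-35.16 percentage points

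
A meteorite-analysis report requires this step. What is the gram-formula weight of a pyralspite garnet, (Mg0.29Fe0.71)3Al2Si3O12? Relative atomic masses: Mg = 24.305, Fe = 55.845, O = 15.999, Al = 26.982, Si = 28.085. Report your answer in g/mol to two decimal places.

470.30 g/mol

The formula mass is the sum 0.87×24.305 + 2.13×55.845 + 2×26.982 + 3×28.085 + 12×15.999.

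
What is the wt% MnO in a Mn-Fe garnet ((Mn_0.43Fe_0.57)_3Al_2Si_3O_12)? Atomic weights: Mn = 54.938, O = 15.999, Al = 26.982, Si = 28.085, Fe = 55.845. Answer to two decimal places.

18.43 wt%

Formula mass = 496.572 g/mol.
1.29 Mn → 1.2900 mol MnO per formula unit; M(MnO) = 70.937, so MnO mass = 91.509 g.
91.509/496.572 × 100 = 18.43 wt%.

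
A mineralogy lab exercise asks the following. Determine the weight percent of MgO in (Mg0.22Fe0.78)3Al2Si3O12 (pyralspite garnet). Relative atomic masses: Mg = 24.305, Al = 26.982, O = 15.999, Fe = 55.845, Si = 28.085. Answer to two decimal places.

5.58 wt%

Molar mass of (Mg0.22Fe0.78)3Al2Si3O12 = 0.66·24.305 + 2.34·55.845 + 2·26.982 + 3·28.085 + 12·15.999 = 476.926 g/mol.
Each formula unit contains 0.66 Mg, equivalent to 0.66/1 = 0.6600 mol MgO.
M(MgO) = 1×24.305 + 1×15.999 = 40.304 g/mol.
Mass of MgO per formula unit = 0.6600 × 40.304 = 26.601 g.
MgO wt% = 26.601 / 476.926 × 100 = 5.58%.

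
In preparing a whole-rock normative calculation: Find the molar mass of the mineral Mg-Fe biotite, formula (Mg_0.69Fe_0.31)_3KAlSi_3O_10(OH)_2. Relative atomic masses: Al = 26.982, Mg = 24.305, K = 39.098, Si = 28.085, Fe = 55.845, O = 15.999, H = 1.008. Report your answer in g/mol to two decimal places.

446.59 g/mol

The formula mass is the sum 2.07*24.305 + 0.93*55.845 + 1*39.098 + 1*26.982 + 3*28.085 + 12*15.999 + 2*1.008.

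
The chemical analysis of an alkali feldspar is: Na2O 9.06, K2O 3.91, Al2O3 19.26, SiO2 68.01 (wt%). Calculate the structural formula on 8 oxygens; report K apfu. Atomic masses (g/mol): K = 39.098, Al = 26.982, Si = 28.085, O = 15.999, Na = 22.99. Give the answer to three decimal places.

Na2O (M=61.979): mol = 0.14618; Na = 0.29236, O = 0.14618.
K2O (M=94.195): mol = 0.04151; K = 0.08302, O = 0.04151.
Al2O3 (M=101.961): mol = 0.18890; Al = 0.37780, O = 0.56670.
SiO2 (M=60.083): mol = 1.13193; Si = 1.13193, O = 2.26386.
ΣO = 3.01825; factor = 8/ΣO = 2.65054.
K apfu = 0.08302 × 2.65054 = 0.220.

0.220 K apfu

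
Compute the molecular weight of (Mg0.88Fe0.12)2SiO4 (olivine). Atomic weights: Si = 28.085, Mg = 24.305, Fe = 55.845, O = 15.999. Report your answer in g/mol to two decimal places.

Mg: 1.76 × 24.305 = 42.7768
Fe: 0.24 × 55.845 = 13.4028
Si: 1 × 28.085 = 28.0850
O: 4 × 15.999 = 63.9960
Summing the contributions gives the formula mass.

148.26 g/mol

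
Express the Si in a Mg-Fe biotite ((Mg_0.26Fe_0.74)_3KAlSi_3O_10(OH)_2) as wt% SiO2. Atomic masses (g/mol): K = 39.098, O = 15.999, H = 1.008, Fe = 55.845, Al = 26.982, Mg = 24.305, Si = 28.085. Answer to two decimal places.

M((Mg_0.26Fe_0.74)_3KAlSi_3O_10(OH)_2) = 487.273 g/mol; M(SiO2) = 60.083 g/mol.
Moles SiO2 per formula unit = 3 Si ÷ 1 = 3.0000.
SiO2 fraction = (3.0000 × 60.083) / 487.273 = 180.249/487.273 = 0.3699.

36.99 wt%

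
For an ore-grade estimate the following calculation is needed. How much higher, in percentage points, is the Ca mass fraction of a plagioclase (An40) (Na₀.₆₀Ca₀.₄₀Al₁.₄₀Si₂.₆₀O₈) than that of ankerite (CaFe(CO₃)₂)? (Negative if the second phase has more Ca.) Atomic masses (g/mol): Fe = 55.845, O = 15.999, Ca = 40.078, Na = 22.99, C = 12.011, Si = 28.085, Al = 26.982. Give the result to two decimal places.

-12.59 percentage points

First mineral: 16.031 g Ca in 268.613 g formula = 5.97 wt% Ca.
Second mineral: 40.078 g Ca in 215.939 g formula = 18.56 wt% Ca.
5.97% − 18.56% gives a difference of -12.59 percentage points.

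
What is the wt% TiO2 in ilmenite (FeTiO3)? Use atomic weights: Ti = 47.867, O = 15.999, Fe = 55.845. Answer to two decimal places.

Molar mass of FeTiO3 = 1×55.845 + 1×47.867 + 3×15.999 = 151.709 g/mol.
Each formula unit contains 1 Ti, equivalent to 1/1 = 1.0000 mol TiO2.
M(TiO2) = 1×47.867 + 2×15.999 = 79.865 g/mol.
Mass of TiO2 per formula unit = 1.0000 × 79.865 = 79.865 g.
TiO2 wt% = 79.865 / 151.709 × 100 = 52.64%.

52.64 wt%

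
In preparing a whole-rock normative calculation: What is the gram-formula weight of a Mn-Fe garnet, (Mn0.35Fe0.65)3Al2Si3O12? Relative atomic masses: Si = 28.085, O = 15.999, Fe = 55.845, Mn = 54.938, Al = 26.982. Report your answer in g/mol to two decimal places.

496.79 g/mol

M = 1.05·54.938 + 1.95·55.845 + 2·26.982 + 3·28.085 + 12·15.999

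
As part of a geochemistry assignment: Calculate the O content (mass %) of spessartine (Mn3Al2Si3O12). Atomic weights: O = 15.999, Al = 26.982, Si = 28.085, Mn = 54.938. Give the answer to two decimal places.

38.78 mass %

Formula mass = 3·54.938 + 2·26.982 + 3·28.085 + 12·15.999 = 495.021 g/mol, of which 191.988 g is O.
So O makes up 191.988/495.021 = 0.3878 of the mass, i.e. 38.78%.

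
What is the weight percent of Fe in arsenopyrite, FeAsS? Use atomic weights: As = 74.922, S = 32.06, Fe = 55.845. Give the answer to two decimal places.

Molar mass of FeAsS: 1×55.845 + 1×74.922 + 1×32.06 = 162.827 g/mol.
Mass of Fe per formula unit: 1 × 55.845 = 55.845 g.
Weight fraction Fe = 55.845 / 162.827 = 0.3430.

34.30 wt%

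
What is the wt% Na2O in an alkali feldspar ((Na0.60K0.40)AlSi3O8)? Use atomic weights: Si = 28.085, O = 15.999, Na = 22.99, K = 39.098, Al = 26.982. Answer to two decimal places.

Formula mass = 268.662 g/mol.
0.60 Na → 0.3000 mol Na2O per formula unit; M(Na2O) = 61.979, so Na2O mass = 18.594 g.
18.594/268.662 × 100 = 6.92 wt%.

6.92 wt%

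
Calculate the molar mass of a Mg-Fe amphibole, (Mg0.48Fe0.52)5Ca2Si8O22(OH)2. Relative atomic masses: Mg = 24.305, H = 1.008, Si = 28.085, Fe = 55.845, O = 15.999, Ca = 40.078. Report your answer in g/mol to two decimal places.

Mg: 2.40 × 24.305 = 58.3320
Fe: 2.60 × 55.845 = 145.1970
Ca: 2 × 40.078 = 80.1560
Si: 8 × 28.085 = 224.6800
O: 24 × 15.999 = 383.9760
H: 2 × 1.008 = 2.0160
Summing the contributions gives the formula mass.

894.36 g/mol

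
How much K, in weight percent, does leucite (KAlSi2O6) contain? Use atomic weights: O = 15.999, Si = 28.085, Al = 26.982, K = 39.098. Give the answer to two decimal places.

17.91 weight percent

Formula mass = 1*39.098 + 1*26.982 + 2*28.085 + 6*15.999 = 218.244 g/mol, of which 39.098 g is K.
So K makes up 39.098/218.244 = 0.1791 of the mass, i.e. 17.91%.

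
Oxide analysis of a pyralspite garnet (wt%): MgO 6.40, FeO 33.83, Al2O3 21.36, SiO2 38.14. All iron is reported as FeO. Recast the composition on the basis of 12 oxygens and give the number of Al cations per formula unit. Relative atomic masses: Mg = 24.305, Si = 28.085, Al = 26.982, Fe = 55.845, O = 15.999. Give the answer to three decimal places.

MgO: 6.40/40.304 = 0.15879 mol → 0.15879 mol Mg, 0.15879 mol O.
FeO: 33.83/71.844 = 0.47088 mol → 0.47088 mol Fe, 0.47088 mol O.
Al2O3: 21.36/101.961 = 0.20949 mol → 0.41898 mol Al, 0.62847 mol O.
SiO2: 38.14/60.083 = 0.63479 mol → 0.63479 mol Si, 1.26958 mol O.
Total oxygen = 2.52772 mol. Normalization factor = 12/2.52772 = 4.74736.
Al per 12 O = 0.41898 × 4.74736 = 1.989.

1.989 Al apfu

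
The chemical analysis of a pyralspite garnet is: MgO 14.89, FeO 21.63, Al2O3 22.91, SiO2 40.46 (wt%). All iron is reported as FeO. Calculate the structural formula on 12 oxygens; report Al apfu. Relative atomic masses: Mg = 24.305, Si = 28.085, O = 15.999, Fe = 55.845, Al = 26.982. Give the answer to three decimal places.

MgO (M=40.304): mol = 0.36944; Mg = 0.36944, O = 0.36944.
FeO (M=71.844): mol = 0.30107; Fe = 0.30107, O = 0.30107.
Al2O3 (M=101.961): mol = 0.22469; Al = 0.44938, O = 0.67407.
SiO2 (M=60.083): mol = 0.67340; Si = 0.67340, O = 1.34680.
ΣO = 2.69138; factor = 12/ΣO = 4.45868.
Al apfu = 0.44938 × 4.45868 = 2.004.

2.004 Al apfu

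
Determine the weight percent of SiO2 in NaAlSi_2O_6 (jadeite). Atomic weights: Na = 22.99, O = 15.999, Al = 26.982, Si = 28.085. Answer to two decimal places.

59.45 wt%

M(NaAlSi_2O_6) = 202.136 g/mol; M(SiO2) = 60.083 g/mol.
Moles SiO2 per formula unit = 2 Si ÷ 1 = 2.0000.
SiO2 fraction = (2.0000 × 60.083) / 202.136 = 120.166/202.136 = 0.5945.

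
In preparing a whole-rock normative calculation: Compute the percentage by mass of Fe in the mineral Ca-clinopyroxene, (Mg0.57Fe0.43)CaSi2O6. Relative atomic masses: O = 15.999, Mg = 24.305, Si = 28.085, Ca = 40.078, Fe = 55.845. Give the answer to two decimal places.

Molar mass of (Mg0.57Fe0.43)CaSi2O6: 0.57*24.305 + 0.43*55.845 + 1*40.078 + 2*28.085 + 6*15.999 = 230.109 g/mol.
Mass of Fe per formula unit: 0.43 × 55.845 = 24.013 g.
Weight fraction Fe = 24.013 / 230.109 = 0.1044.

10.44 mass %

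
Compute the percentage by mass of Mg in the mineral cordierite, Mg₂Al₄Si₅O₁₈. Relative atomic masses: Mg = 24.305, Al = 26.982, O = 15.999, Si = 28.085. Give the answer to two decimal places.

8.31 wt%

Molar mass of Mg₂Al₄Si₅O₁₈: 2·24.305 + 4·26.982 + 5·28.085 + 18·15.999 = 584.945 g/mol.
Mass of Mg per formula unit: 2 × 24.305 = 48.610 g.
Weight fraction Mg = 48.610 / 584.945 = 0.0831.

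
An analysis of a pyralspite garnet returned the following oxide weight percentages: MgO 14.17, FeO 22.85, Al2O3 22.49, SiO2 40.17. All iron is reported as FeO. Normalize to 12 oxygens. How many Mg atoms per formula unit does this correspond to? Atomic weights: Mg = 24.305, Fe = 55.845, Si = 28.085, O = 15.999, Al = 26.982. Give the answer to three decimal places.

1.581 Mg apfu

14.17 wt% MgO ÷ 40.304 g/mol = 0.35158 mol, giving 0.35158 Mg and 0.35158 O.
22.85 wt% FeO ÷ 71.844 g/mol = 0.31805 mol, giving 0.31805 Fe and 0.31805 O.
22.49 wt% Al2O3 ÷ 101.961 g/mol = 0.22057 mol, giving 0.44114 Al and 0.66171 O.
40.17 wt% SiO2 ÷ 60.083 g/mol = 0.66858 mol, giving 0.66858 Si and 1.33716 O.
Oxygen sums to 2.66850; scaling by 12/2.66850 = 4.49691 puts the formula on 12 O.
Mg: 0.35158 × 4.49691 = 1.581 atoms per formula unit.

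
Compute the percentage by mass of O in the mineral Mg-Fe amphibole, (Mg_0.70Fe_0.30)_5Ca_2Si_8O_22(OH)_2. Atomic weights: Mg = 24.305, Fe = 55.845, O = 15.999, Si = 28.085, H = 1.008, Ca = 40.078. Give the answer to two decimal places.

44.67 weight percent

M((Mg_0.70Fe_0.30)_5Ca_2Si_8O_22(OH)_2) = 859.663 g/mol.
O contributes 24 × 15.999 = 383.976 g per mole.
383.976/859.663 = 0.4467 → 44.67%.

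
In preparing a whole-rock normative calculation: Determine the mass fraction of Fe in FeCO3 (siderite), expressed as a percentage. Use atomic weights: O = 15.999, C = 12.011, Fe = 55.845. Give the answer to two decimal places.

48.20 weight percent

Molar mass of FeCO3: 1·55.845 + 1·12.011 + 3·15.999 = 115.853 g/mol.
Mass of Fe per formula unit: 1 × 55.845 = 55.845 g.
Weight fraction Fe = 55.845 / 115.853 = 0.4820.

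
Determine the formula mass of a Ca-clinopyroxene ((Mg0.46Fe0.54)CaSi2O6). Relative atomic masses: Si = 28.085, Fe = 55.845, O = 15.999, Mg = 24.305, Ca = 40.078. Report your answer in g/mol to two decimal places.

233.58 g/mol

M = 0.46*24.305 + 0.54*55.845 + 1*40.078 + 2*28.085 + 6*15.999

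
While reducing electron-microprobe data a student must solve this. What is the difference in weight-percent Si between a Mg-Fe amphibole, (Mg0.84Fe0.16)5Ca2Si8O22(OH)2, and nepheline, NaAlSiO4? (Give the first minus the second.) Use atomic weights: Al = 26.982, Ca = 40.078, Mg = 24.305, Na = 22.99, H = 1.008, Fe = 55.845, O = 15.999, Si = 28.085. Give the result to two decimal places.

Si in (Mg0.84Fe0.16)5Ca2Si8O22(OH)2: molar mass 837.585 g/mol; 8×28.085 = 224.680 g → 26.82 wt%.
Si in NaAlSiO4: molar mass 142.053 g/mol; 1×28.085 = 28.085 g → 19.77 wt%.
Difference = 26.82 − 19.77 = 7.05 percentage points.

7.05 percentage points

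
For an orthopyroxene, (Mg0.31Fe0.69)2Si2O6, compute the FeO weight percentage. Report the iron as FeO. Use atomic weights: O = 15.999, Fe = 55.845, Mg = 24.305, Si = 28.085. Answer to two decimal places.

M((Mg0.31Fe0.69)2Si2O6) = 244.299 g/mol; M(FeO) = 71.844 g/mol.
Moles FeO per formula unit = 1.38 Fe ÷ 1 = 1.3800.
FeO fraction = (1.3800 × 71.844) / 244.299 = 99.145/244.299 = 0.4058.

40.58 wt%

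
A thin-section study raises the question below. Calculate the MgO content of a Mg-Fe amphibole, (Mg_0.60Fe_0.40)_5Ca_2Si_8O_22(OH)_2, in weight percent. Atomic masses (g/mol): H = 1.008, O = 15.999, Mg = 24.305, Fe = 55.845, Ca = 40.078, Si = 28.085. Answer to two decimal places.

13.81 wt%

Formula mass = 875.433 g/mol.
3 Mg → 3.0000 mol MgO per formula unit; M(MgO) = 40.304, so MgO mass = 120.912 g.
120.912/875.433 × 100 = 13.81 wt%.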